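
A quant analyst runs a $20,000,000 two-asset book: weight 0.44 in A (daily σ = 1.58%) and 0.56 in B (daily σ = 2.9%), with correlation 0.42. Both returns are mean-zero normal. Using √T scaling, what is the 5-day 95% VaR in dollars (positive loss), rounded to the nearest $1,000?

σ_p = √(0.44²·1.58² + 0.56²·2.9² + 2·0.42·0.44·0.56·1.58·2.9) = 2.017%.
σ_{5d} = 2.017% × √5 = 4.510%.
z(95%) = 1.645.
VaR = 1.645 × 4.510% = 7.419%; on $20,000,000 that is $1,483,800.

$1,484,000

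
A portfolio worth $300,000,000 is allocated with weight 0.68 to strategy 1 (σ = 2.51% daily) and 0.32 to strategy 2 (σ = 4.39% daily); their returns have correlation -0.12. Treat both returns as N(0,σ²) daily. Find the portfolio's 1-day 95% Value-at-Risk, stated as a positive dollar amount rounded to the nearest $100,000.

σ_p² = 0.68²·2.51² + 0.32²·4.39² + 2·-0.12·0.68·0.32·2.51·4.39 = 4.3112 (%²).
σ_p = √4.3112 = 2.076%.
At 95%, z = 1.645.
VaR = 1.645 × 2.076% = 3.415%; on $300,000,000 that is $10,245,000.

$10,200,000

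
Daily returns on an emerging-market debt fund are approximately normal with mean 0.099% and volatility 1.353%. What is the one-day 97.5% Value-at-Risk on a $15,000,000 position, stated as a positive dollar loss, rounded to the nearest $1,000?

At 97.5% one-sided, z = 1.960.
VaR = −μ + z·σ = −(0.099%) + 1.960 × 1.353% = 2.553%.
On $15,000,000: 0.02553 × $15,000,000 = $382,950.

$383,000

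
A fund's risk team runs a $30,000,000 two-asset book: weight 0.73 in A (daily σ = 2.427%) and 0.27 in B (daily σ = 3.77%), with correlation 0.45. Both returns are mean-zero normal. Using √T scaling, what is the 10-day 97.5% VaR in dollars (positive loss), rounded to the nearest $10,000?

$4,480,000

σ_p = √(0.73²·2.427² + 0.27²·3.77² + 2·0.45·0.73·0.27·2.427·3.77) = 2.408%.
σ_{10d} = 2.408% × √10 = 7.615%.
z(97.5%) = 1.960.
VaR = 1.960 × 7.615% = 14.925%; on $30,000,000 that is $4,477,500.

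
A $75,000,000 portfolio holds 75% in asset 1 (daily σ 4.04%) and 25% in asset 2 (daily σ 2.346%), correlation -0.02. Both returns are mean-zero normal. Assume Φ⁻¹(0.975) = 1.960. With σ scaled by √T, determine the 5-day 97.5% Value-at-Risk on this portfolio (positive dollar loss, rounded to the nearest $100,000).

σ_p = √(0.75²·4.04² + 0.25²·2.346² + 2·-0.02·0.75·0.25·4.04·2.346) = 3.075%.
σ_{5d} = 3.075% × √5 = 6.876%.
VaR = 1.960 × 6.876% = 13.477%; on $75,000,000 that is $10,107,750.

$10,100,000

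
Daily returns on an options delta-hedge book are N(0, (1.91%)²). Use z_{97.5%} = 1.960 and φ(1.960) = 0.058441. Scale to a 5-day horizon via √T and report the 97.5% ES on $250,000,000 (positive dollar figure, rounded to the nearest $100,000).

$25,000,000

σ_{5d} = 1.91% × √5 = 4.271%.
ES multiplier = φ(z)/(1−α) = 0.058441/0.025 = 2.338.
ES = 4.271% × 2.338 = 9.986%; on $250,000,000: $24,965,000.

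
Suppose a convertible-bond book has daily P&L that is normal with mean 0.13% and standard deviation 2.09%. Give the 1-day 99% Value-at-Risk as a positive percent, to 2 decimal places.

4.73%

At 99% one-sided, z = 2.326.
VaR = −μ + z·σ = −(0.13%) + 2.326 × 2.09% = 4.731%.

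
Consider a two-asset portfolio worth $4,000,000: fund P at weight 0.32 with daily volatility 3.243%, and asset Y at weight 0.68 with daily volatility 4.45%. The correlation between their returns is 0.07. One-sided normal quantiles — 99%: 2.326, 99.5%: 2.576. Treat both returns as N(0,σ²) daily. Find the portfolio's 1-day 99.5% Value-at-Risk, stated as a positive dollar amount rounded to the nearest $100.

σ_p² = 0.32²·3.243² + 0.68²·4.45² + 2·0.07·0.32·0.68·3.243·4.45 = 10.6733 (%²).
σ_p = √10.6733 = 3.267%.
VaR = 2.576 × 3.267% = 8.416%; on $4,000,000 that is $336,640.

$336,600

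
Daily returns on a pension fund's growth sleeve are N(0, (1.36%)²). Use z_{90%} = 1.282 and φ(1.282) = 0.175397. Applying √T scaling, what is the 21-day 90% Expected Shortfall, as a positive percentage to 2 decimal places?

σ_{21d} = 1.36% × √21 = 6.232%.
ES multiplier = φ(z)/(1−α) = 0.175397/0.1 = 1.754.
ES = 6.232% × 1.754 = 10.931%.

10.93%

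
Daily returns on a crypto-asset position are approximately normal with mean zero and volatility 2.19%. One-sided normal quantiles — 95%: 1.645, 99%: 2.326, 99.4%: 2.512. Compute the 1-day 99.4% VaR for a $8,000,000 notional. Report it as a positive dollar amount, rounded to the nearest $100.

VaR = z·σ = 2.512 × 2.19% = 5.501%.
On $8,000,000: 0.05501 × $8,000,000 = $440,080.

$440,100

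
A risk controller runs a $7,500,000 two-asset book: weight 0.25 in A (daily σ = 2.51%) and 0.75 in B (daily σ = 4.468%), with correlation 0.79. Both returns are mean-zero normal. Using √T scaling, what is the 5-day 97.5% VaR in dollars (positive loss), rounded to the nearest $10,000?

$1,270,000

σ_p = √(0.25²·2.51² + 0.75²·4.468² + 2·0.79·0.25·0.75·2.51·4.468) = 3.866%.
σ_{5d} = 3.866% × √5 = 8.645%.
z(97.5%) = 1.960.
VaR = 1.960 × 8.645% = 16.944%; on $7,500,000 that is $1,270,800.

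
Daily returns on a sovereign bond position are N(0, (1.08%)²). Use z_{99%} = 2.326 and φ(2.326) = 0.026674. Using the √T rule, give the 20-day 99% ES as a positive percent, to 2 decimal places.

σ_{20d} = 1.08% × √20 = 4.830%.
ES multiplier = φ(z)/(1−α) = 0.026674/0.01 = 2.667.
ES = 4.830% × 2.667 = 12.882%.

12.88%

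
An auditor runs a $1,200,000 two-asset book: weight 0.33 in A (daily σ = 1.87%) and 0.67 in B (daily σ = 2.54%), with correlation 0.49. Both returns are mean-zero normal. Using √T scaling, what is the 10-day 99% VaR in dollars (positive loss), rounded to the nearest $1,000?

$183,000

σ_p = √(0.33²·1.87² + 0.67²·2.54² + 2·0.49·0.33·0.67·1.87·2.54) = 2.075%.
σ_{10d} = 2.075% × √10 = 6.562%.
z(99%) = 2.326.
VaR = 2.326 × 6.562% = 15.263%; on $1,200,000 that is $183,156.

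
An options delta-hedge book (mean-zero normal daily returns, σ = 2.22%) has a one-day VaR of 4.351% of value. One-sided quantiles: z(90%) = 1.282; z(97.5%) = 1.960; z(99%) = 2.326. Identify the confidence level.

97.5%

Implied z = VaR/σ = 4.351 / 2.22 = 1.960.
This matches z(97.5%) = 1.960.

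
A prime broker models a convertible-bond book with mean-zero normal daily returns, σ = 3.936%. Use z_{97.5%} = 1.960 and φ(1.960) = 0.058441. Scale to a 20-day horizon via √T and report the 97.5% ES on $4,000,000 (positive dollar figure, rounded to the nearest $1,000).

σ_{20d} = 3.936% × √20 = 17.602%.
ES multiplier = φ(z)/(1−α) = 0.058441/0.025 = 2.338.
ES = 17.602% × 2.338 = 41.153%; on $4,000,000: $1,646,120.

$1,646,000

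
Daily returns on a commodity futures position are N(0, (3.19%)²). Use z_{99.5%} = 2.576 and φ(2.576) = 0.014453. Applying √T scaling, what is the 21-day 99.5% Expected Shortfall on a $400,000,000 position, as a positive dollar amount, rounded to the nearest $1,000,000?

$169,000,000

σ_{21d} = 3.19% × √21 = 14.618%.
ES multiplier = φ(z)/(1−α) = 0.014453/0.005 = 2.891.
ES = 14.618% × 2.891 = 42.261%; on $400,000,000: $169,044,000.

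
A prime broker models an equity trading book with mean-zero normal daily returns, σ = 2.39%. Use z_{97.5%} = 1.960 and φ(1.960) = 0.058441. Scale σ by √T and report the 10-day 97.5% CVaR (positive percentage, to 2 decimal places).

σ_{10d} = 2.39% × √10 = 7.558%.
ES multiplier = φ(z)/(1−α) = 0.058441/0.025 = 2.338.
ES = 7.558% × 2.338 = 17.671%.

17.67%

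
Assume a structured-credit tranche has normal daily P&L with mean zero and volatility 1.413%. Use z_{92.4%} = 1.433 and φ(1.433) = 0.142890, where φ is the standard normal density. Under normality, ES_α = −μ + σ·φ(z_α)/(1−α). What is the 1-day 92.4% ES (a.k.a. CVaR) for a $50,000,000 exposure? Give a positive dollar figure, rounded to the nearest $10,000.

$1,330,000

Tail multiplier: φ(z)/(1−α) = 0.142890 / 0.076 = 1.880.
ES = 1.413% × 1.880 = 2.656%.
On $50,000,000: 0.02656 × $50,000,000 = $1,328,000.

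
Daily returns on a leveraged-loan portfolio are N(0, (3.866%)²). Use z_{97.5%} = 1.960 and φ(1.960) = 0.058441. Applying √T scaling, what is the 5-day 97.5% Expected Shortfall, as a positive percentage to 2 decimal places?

20.21%

σ_{5d} = 3.866% × √5 = 8.645%.
ES multiplier = φ(z)/(1−α) = 0.058441/0.025 = 2.338.
ES = 8.645% × 2.338 = 20.212%.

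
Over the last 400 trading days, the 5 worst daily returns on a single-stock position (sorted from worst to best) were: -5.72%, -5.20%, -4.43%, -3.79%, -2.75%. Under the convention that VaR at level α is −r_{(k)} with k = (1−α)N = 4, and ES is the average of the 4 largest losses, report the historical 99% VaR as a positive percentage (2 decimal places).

3.79%

k = 4; the 4th lowest return is -3.79%, so VaR = 3.79%.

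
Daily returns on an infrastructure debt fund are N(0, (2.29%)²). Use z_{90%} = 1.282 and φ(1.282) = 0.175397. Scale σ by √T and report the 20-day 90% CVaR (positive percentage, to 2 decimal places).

σ_{20d} = 2.29% × √20 = 10.241%.
ES multiplier = φ(z)/(1−α) = 0.175397/0.1 = 1.754.
ES = 10.241% × 1.754 = 17.963%.

17.96%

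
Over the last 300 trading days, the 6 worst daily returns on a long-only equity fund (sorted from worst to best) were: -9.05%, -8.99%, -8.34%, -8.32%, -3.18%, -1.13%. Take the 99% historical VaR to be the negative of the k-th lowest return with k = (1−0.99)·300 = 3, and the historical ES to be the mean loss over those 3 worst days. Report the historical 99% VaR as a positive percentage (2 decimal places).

k = 3; the 3rd lowest return is -8.34%, so VaR = 8.34%.

8.34%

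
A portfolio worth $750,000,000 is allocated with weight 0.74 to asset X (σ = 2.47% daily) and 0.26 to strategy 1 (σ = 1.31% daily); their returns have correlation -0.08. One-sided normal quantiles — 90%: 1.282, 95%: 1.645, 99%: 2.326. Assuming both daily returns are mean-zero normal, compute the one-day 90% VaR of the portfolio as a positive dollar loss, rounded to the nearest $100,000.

$17,600,000

σ_p² = 0.74²·2.47² + 0.26²·1.31² + 2·-0.08·0.74·0.26·2.47·1.31 = 3.3573 (%²).
σ_p = √3.3573 = 1.832%.
VaR = 1.282 × 1.832% = 2.349%; on $750,000,000 that is $17,617,500.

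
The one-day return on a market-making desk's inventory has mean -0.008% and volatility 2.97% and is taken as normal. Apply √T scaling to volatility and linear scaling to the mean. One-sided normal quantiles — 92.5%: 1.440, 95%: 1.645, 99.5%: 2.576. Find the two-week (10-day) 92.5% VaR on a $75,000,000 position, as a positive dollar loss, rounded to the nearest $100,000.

σ_{10d} = 2.97% × √10 = 9.392%; μ_{10d} = 10 × -0.008% = -0.080%.
VaR = −(-0.080%) + 1.440 × 9.392% = 13.604%.
On $75,000,000: 0.13604 × $75,000,000 = $10,203,000.

$10,200,000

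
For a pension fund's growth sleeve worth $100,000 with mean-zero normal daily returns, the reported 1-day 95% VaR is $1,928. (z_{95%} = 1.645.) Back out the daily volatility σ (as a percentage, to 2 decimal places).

1.17%

VaR as a fraction: $1,928 / $100,000 = 1.928%.
σ = VaR / z = 1.928% / 1.645 = 1.172%.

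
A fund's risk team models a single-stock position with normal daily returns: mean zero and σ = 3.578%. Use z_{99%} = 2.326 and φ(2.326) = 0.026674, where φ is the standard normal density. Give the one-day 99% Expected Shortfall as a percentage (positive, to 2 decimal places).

9.54%

Tail multiplier: φ(z)/(1−α) = 0.026674 / 0.01 = 2.667.
ES = 3.578% × 2.667 = 9.543%.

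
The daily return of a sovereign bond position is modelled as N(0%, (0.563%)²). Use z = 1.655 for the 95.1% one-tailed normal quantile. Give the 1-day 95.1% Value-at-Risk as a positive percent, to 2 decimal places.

0.93%

VaR = z·σ = 1.655 × 0.563% = 0.932%.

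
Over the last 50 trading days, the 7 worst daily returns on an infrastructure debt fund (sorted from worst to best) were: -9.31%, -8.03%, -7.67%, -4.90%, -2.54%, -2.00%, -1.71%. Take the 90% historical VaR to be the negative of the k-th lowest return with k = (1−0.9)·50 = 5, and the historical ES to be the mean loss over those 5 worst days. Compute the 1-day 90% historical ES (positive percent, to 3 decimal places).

The 5 worst returns sum to -32.45%.
ES = −(-32.45%) / 5 = 6.49% ≈ 6.490%.

6.490%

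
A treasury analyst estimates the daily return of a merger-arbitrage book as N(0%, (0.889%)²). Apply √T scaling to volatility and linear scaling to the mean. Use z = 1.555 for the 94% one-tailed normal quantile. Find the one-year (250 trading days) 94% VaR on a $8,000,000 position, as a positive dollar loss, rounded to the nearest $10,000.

σ_{250d} = 0.889% × √250 = 14.056%.
VaR = 1.555 × 14.056% = 21.857%.
On $8,000,000: 0.21857 × $8,000,000 = $1,748,560.

$1,750,000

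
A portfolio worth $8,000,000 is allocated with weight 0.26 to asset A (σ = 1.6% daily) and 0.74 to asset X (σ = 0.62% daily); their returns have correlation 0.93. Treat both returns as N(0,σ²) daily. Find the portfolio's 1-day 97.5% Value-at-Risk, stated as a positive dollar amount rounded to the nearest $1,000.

σ_p² = 0.26²·1.6² + 0.74²·0.62² + 2·0.93·0.26·0.74·1.6·0.62 = 0.7386 (%²).
σ_p = √0.7386 = 0.859%.
At 97.5%, z = 1.960.
VaR = 1.960 × 0.859% = 1.684%; on $8,000,000 that is $134,720.

$135,000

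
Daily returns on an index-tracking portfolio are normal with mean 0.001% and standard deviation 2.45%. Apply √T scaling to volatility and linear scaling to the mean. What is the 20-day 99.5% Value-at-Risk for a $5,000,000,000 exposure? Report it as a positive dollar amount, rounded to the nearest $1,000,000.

At 99.5%, z = 2.576.
σ_{20d} = 2.45% × √20 = 10.957%; μ_{20d} = 20 × 0.001% = 0.020%.
VaR = −(0.020%) + 2.576 × 10.957% = 28.205%.
On $5,000,000,000: 0.28205 × $5,000,000,000 = $1,410,250,000.

$1,410,000,000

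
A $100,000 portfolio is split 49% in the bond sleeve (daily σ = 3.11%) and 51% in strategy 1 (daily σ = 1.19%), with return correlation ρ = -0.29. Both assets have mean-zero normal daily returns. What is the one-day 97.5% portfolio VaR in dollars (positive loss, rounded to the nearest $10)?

$2,880

σ_p² = 0.49²·3.11² + 0.51²·1.19² + 2·-0.29·0.49·0.51·3.11·1.19 = 2.1542 (%²).
σ_p = √2.1542 = 1.468%.
At 97.5%, z = 1.960.
VaR = 1.960 × 1.468% = 2.877%; on $100,000 that is $2,877.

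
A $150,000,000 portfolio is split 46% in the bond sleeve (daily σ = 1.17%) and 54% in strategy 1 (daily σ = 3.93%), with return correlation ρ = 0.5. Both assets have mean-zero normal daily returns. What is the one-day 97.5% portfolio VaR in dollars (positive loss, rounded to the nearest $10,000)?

$7,160,000

σ_p² = 0.46²·1.17² + 0.54²·3.93² + 2·0.5·0.46·0.54·1.17·3.93 = 5.9356 (%²).
σ_p = √5.9356 = 2.436%.
At 97.5%, z = 1.960.
VaR = 1.960 × 2.436% = 4.775%; on $150,000,000 that is $7,162,500.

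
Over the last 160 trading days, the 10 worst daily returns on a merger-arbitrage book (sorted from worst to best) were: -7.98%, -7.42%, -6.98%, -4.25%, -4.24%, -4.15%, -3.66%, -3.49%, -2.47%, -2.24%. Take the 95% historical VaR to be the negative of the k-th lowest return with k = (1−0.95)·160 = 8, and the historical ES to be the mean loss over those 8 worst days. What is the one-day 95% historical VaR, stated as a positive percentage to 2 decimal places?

k = 8; the 8th lowest return is -3.49%, so VaR = 3.49%.

3.49%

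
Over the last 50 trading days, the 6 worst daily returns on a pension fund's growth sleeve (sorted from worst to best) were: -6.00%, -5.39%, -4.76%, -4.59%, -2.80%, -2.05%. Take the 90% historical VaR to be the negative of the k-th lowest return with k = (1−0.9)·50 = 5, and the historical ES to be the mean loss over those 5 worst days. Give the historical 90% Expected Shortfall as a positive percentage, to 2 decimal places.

The 5 worst returns sum to -23.54%.
ES = −(-23.54%) / 5 = 4.708% ≈ 4.71%.

4.71%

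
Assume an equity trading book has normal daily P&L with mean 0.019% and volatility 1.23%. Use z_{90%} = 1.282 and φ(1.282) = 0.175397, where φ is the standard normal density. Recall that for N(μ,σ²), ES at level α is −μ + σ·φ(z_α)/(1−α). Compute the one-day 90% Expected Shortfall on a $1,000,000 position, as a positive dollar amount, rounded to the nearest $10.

$21,380

Tail multiplier: φ(z)/(1−α) = 0.175397 / 0.1 = 1.754.
ES = −(0.019%) + 1.23% × 1.754 = 2.138%.
On $1,000,000: 0.02138 × $1,000,000 = $21,380.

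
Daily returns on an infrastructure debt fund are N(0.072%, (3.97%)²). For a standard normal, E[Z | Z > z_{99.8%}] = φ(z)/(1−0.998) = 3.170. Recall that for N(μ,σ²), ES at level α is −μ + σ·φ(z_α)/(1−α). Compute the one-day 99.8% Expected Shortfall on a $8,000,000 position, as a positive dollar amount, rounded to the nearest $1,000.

ES = −(0.072%) + 3.97% × 3.170 = 12.513%.
On $8,000,000: 0.12513 × $8,000,000 = $1,001,040.

$1,001,000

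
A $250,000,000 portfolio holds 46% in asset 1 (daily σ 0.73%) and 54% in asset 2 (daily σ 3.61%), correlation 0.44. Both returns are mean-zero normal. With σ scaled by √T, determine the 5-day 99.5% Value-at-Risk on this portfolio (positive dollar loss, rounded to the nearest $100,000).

σ_p = √(0.46²·0.73² + 0.54²·3.61² + 2·0.44·0.46·0.54·0.73·3.61) = 2.119%.
σ_{5d} = 2.119% × √5 = 4.738%.
z(99.5%) = 2.576.
VaR = 2.576 × 4.738% = 12.205%; on $250,000,000 that is $30,512,500.

$30,500,000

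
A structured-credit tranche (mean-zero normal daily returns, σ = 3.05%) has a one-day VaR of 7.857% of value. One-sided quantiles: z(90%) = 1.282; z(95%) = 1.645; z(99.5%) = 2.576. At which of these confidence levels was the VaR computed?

99.5%

Implied z = VaR/σ = 7.857 / 3.05 = 2.576.
This matches z(99.5%) = 2.576.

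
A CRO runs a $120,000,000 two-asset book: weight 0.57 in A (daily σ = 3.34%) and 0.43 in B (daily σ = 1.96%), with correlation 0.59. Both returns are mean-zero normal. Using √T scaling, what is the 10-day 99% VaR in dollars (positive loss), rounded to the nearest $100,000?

$22,000,000

σ_p = √(0.57²·3.34² + 0.43²·1.96² + 2·0.59·0.57·0.43·3.34·1.96) = 2.496%.
σ_{10d} = 2.496% × √10 = 7.893%.
z(99%) = 2.326.
VaR = 2.326 × 7.893% = 18.359%; on $120,000,000 that is $22,030,800.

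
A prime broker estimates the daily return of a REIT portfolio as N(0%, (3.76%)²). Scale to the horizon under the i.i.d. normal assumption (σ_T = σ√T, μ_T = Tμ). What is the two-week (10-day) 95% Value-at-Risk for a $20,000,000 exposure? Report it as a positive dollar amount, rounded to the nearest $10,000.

At 95%, z = 1.645.
σ_{10d} = 3.76% × √10 = 11.890%.
VaR = 1.645 × 11.890% = 19.559%.
On $20,000,000: 0.19559 × $20,000,000 = $3,911,800.

$3,910,000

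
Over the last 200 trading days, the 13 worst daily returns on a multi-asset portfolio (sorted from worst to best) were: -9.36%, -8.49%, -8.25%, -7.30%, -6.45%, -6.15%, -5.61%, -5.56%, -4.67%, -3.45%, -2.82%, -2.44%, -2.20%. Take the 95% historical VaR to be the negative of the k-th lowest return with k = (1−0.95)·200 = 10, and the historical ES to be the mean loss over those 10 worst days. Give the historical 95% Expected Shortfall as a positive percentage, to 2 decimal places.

The 10 worst returns sum to -65.29%.
ES = −(-65.29%) / 10 = 6.529% ≈ 6.53%.

6.53%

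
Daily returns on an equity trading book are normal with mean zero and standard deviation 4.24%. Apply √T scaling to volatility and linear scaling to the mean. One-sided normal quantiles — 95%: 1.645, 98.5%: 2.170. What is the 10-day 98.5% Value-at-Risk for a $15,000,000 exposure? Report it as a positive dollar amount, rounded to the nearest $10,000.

$4,360,000

σ_{10d} = 4.24% × √10 = 13.408%.
VaR = 2.170 × 13.408% = 29.095%.
On $15,000,000: 0.29095 × $15,000,000 = $4,364,250.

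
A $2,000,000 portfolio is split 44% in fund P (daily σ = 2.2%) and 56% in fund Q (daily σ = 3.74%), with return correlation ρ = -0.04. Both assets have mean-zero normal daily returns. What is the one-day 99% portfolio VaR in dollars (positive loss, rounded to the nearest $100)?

σ_p² = 0.44²·2.2² + 0.56²·3.74² + 2·-0.04·0.44·0.56·2.2·3.74 = 5.1613 (%²).
σ_p = √5.1613 = 2.272%.
At 99%, z = 2.326.
VaR = 2.326 × 2.272% = 5.285%; on $2,000,000 that is $105,700.

$105,700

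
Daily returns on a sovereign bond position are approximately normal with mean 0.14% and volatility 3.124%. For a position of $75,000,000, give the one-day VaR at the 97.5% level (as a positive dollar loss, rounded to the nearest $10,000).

At 97.5% one-sided, z = 1.960.
VaR = −μ + z·σ = −(0.14%) + 1.960 × 3.124% = 5.983%.
On $75,000,000: 0.05983 × $75,000,000 = $4,487,250.

$4,490,000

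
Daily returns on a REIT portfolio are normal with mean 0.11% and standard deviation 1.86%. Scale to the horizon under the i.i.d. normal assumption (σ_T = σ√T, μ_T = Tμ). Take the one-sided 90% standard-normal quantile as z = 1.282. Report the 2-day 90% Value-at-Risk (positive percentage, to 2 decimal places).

σ_{2d} = 1.86% × √2 = 2.630%; μ_{2d} = 2 × 0.11% = 0.220%.
VaR = −(0.220%) + 1.282 × 2.630% = 3.152%.

3.15%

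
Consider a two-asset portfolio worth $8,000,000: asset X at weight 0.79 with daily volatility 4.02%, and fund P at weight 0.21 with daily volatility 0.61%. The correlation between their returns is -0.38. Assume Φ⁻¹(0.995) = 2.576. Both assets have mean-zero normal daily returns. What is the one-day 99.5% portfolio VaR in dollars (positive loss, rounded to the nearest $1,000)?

$645,000

σ_p² = 0.79²·4.02² + 0.21²·0.61² + 2·-0.38·0.79·0.21·4.02·0.61 = 9.7929 (%²).
σ_p = √9.7929 = 3.129%.
VaR = 2.576 × 3.129% = 8.060%; on $8,000,000 that is $644,800.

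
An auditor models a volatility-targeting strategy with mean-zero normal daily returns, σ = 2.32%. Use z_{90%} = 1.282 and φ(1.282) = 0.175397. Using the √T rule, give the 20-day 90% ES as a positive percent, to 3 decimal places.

18.198%

σ_{20d} = 2.32% × √20 = 10.375%.
ES multiplier = φ(z)/(1−α) = 0.175397/0.1 = 1.754.
ES = 10.375% × 1.754 = 18.198%.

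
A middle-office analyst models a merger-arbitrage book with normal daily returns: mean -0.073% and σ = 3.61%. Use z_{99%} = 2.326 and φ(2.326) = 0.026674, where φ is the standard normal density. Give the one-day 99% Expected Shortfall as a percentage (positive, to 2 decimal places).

Tail multiplier: φ(z)/(1−α) = 0.026674 / 0.01 = 2.667.
ES = −(-0.073%) + 3.61% × 2.667 = 9.701%.

9.70%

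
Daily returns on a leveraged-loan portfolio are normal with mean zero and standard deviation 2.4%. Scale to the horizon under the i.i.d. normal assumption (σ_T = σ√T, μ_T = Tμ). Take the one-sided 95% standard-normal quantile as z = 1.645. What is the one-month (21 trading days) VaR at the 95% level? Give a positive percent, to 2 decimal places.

σ_{21d} = 2.4% × √21 = 10.998%.
VaR = 1.645 × 10.998% = 18.092%.

18.09%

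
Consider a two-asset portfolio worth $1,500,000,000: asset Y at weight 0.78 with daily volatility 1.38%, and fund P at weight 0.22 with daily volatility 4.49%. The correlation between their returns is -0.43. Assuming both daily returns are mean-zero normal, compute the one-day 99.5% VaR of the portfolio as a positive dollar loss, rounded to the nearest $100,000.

$42,700,000

σ_p² = 0.78²·1.38² + 0.22²·4.49² + 2·-0.43·0.78·0.22·1.38·4.49 = 1.2200 (%²).
σ_p = √1.2200 = 1.105%.
At 99.5%, z = 2.576.
VaR = 2.576 × 1.105% = 2.846%; on $1,500,000,000 that is $42,690,000.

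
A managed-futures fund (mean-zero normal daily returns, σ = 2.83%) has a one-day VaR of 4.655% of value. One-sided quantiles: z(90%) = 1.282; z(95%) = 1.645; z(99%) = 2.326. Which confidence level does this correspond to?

Implied z = VaR/σ = 4.655 / 2.83 = 1.645.
This matches z(95%) = 1.645.

95%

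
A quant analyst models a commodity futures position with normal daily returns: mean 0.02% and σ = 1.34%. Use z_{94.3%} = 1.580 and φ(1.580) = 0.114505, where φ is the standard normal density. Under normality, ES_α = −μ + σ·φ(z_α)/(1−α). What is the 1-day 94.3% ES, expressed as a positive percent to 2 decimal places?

Tail multiplier: φ(z)/(1−α) = 0.114505 / 0.057 = 2.009.
ES = −(0.02%) + 1.34% × 2.009 = 2.672%.

2.67%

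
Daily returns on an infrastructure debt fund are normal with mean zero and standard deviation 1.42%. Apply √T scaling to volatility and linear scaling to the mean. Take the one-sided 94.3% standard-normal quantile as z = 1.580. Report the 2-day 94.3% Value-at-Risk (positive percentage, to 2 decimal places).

σ_{2d} = 1.42% × √2 = 2.008%.
VaR = 1.580 × 2.008% = 3.173%.

3.17%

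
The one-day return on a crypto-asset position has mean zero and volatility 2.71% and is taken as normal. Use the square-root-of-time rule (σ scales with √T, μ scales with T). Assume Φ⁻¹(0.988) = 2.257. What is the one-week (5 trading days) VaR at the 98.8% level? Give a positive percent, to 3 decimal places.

σ_{5d} = 2.71% × √5 = 6.060%.
VaR = 2.257 × 6.060% = 13.677%.

13.677%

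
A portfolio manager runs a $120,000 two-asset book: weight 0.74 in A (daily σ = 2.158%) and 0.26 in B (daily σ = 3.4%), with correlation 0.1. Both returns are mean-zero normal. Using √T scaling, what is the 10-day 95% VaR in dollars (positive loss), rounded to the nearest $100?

$11,900

σ_p = √(0.74²·2.158² + 0.26²·3.4² + 2·0.1·0.74·0.26·2.158·3.4) = 1.901%.
σ_{10d} = 1.901% × √10 = 6.011%.
z(95%) = 1.645.
VaR = 1.645 × 6.011% = 9.888%; on $120,000 that is $11,866.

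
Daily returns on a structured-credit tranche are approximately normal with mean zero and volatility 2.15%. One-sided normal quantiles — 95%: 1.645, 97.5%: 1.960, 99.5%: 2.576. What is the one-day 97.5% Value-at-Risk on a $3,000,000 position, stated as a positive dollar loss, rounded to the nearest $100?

$126,400

VaR = z·σ = 1.960 × 2.15% = 4.214%.
On $3,000,000: 0.04214 × $3,000,000 = $126,420.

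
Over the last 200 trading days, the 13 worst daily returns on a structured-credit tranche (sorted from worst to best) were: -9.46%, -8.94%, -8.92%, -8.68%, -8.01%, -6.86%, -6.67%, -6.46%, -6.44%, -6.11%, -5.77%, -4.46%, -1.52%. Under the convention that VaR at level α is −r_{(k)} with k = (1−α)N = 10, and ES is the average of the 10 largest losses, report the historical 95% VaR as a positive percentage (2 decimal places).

6.11%

k = 10; the 10th lowest return is -6.11%, so VaR = 6.11%.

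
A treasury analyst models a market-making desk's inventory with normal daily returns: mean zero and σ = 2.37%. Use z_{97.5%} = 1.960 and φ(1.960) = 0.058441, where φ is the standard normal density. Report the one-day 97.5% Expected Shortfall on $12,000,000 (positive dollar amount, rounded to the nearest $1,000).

Tail multiplier: φ(z)/(1−α) = 0.058441 / 0.025 = 2.338.
ES = 2.37% × 2.338 = 5.541%.
On $12,000,000: 0.05541 × $12,000,000 = $664,920.

$665,000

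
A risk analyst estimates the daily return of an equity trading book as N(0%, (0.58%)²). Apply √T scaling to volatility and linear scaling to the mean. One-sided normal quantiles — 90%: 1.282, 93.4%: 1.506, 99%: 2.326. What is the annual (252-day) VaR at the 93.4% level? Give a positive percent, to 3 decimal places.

σ_{252d} = 0.58% × √252 = 9.207%.
VaR = 1.506 × 9.207% = 13.866%.

13.866%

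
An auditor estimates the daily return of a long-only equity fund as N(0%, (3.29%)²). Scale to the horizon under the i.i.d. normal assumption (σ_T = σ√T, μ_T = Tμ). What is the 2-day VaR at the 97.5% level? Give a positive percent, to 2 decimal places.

9.12%

At 97.5%, z = 1.960.
σ_{2d} = 3.29% × √2 = 4.653%.
VaR = 1.960 × 4.653% = 9.120%.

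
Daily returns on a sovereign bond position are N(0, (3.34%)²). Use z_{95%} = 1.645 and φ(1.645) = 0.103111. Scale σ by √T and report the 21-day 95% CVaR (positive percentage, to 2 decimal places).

σ_{21d} = 3.34% × √21 = 15.306%.
ES multiplier = φ(z)/(1−α) = 0.103111/0.05 = 2.062.
ES = 15.306% × 2.062 = 31.561%.

31.56%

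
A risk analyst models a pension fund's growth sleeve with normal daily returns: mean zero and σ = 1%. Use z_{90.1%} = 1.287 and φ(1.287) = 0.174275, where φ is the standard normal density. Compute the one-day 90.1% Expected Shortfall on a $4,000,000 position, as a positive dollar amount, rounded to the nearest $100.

$70,400

Tail multiplier: φ(z)/(1−α) = 0.174275 / 0.099 = 1.760.
ES = 1% × 1.760 = 1.760%.
On $4,000,000: 0.01760 × $4,000,000 = $70,400.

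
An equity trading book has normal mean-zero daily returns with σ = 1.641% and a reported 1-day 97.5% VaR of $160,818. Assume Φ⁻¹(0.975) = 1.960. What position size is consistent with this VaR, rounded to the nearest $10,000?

VaR as a fraction of value: z·σ = 1.960 × 1.641% = 3.21636%.
Position = $160,818 / 0.0321636 = $5,000,000.

$5,000,000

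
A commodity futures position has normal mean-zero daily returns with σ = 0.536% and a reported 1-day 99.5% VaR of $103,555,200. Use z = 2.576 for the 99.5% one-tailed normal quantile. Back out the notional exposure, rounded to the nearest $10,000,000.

$7,500,000,000

VaR as a fraction of value: z·σ = 2.576 × 0.536% = 1.38074%.
Position = $103,555,200 / 0.0138074 = $7,500,000,000.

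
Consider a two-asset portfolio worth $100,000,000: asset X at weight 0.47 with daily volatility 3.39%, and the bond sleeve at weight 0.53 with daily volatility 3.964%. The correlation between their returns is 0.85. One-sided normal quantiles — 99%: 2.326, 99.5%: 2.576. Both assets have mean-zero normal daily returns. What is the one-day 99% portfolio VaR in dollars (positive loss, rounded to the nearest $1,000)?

$8,271,000

σ_p² = 0.47²·3.39² + 0.53²·3.964² + 2·0.85·0.47·0.53·3.39·3.964 = 12.6430 (%²).
σ_p = √12.6430 = 3.556%.
VaR = 2.326 × 3.556% = 8.271%; on $100,000,000 that is $8,271,000.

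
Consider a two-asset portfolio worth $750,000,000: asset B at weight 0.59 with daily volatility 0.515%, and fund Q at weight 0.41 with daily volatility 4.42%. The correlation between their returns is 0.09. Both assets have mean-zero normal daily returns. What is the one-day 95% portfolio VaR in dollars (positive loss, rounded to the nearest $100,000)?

σ_p² = 0.59²·0.515² + 0.41²·4.42² + 2·0.09·0.59·0.41·0.515·4.42 = 3.4755 (%²).
σ_p = √3.4755 = 1.864%.
At 95%, z = 1.645.
VaR = 1.645 × 1.864% = 3.066%; on $750,000,000 that is $22,995,000.

$23,000,000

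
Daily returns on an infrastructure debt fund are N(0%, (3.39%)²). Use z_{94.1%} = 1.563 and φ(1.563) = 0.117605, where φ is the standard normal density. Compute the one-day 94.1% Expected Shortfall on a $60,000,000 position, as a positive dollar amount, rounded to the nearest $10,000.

$4,050,000

Tail multiplier: φ(z)/(1−α) = 0.117605 / 0.059 = 1.993.
ES = 3.39% × 1.993 = 6.756%.
On $60,000,000: 0.06756 × $60,000,000 = $4,053,600.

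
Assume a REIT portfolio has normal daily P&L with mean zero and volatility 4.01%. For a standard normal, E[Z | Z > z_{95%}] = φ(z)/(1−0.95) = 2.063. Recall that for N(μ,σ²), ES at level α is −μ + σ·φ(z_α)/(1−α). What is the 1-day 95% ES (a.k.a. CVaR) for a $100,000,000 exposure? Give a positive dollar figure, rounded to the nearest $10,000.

$8,270,000

ES = 4.01% × 2.063 = 8.273%.
On $100,000,000: 0.08273 × $100,000,000 = $8,273,000.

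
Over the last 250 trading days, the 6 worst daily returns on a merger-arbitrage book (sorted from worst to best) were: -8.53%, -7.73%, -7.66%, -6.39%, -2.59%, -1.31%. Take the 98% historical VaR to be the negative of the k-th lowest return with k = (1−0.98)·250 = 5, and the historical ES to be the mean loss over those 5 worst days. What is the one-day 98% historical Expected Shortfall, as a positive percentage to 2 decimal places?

The 5 worst returns sum to -32.90%.
ES = −(-32.90%) / 5 = 6.58%.

6.58%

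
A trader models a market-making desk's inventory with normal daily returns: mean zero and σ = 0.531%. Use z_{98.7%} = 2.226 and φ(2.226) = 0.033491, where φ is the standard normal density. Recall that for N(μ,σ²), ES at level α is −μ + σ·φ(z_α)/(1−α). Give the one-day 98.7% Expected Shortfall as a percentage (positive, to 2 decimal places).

1.37%

Tail multiplier: φ(z)/(1−α) = 0.033491 / 0.013 = 2.576.
ES = 0.531% × 2.576 = 1.368%.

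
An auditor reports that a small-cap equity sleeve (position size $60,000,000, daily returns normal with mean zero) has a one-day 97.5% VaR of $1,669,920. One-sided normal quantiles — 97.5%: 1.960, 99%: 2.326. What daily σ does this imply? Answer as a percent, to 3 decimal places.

1.420%

VaR as a fraction: $1,669,920 / $60,000,000 = 2.783%.
σ = VaR / z = 2.783% / 1.960 = 1.420%.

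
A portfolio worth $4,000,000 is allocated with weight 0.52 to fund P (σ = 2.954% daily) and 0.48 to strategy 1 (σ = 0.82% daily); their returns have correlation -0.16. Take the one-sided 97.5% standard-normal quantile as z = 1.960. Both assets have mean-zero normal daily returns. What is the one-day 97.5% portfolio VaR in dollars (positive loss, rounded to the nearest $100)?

σ_p² = 0.52²·2.954² + 0.48²·0.82² + 2·-0.16·0.52·0.48·2.954·0.82 = 2.3210 (%²).
σ_p = √2.3210 = 1.523%.
VaR = 1.960 × 1.523% = 2.985%; on $4,000,000 that is $119,400.

$119,400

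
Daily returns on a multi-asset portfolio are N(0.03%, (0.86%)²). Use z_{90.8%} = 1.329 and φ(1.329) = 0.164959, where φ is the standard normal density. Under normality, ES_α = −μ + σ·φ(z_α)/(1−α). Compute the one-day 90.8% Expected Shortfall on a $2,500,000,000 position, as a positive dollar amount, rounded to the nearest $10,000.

Tail multiplier: φ(z)/(1−α) = 0.164959 / 0.092 = 1.793.
ES = −(0.03%) + 0.86% × 1.793 = 1.512%.
On $2,500,000,000: 0.01512 × $2,500,000,000 = $37,800,000.

$37,800,000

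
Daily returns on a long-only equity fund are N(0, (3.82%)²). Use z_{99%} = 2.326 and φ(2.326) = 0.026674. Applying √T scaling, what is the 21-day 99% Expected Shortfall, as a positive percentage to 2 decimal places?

46.69%

σ_{21d} = 3.82% × √21 = 17.505%.
ES multiplier = φ(z)/(1−α) = 0.026674/0.01 = 2.667.
ES = 17.505% × 2.667 = 46.686%.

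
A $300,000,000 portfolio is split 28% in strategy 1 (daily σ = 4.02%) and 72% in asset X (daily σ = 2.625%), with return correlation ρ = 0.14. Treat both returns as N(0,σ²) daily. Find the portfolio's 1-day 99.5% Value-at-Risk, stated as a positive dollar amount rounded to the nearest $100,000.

σ_p² = 0.28²·4.02² + 0.72²·2.625² + 2·0.14·0.28·0.72·4.02·2.625 = 5.4347 (%²).
σ_p = √5.4347 = 2.331%.
At 99.5%, z = 2.576.
VaR = 2.576 × 2.331% = 6.005%; on $300,000,000 that is $18,015,000.

$18,000,000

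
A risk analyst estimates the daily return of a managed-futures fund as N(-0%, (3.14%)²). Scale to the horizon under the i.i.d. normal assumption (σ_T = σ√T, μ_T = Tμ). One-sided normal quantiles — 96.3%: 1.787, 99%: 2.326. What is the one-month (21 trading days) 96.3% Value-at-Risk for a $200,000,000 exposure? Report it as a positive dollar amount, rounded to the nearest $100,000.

$51,400,000

σ_{21d} = 3.14% × √21 = 14.389%.
VaR = 1.787 × 14.389% = 25.713%.
On $200,000,000: 0.25713 × $200,000,000 = $51,426,000.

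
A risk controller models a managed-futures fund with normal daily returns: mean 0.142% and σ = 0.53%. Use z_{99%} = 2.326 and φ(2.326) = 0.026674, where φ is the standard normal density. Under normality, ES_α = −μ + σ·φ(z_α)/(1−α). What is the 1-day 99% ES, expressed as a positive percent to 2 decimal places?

Tail multiplier: φ(z)/(1−α) = 0.026674 / 0.01 = 2.667.
ES = −(0.142%) + 0.53% × 2.667 = 1.272%.

1.27%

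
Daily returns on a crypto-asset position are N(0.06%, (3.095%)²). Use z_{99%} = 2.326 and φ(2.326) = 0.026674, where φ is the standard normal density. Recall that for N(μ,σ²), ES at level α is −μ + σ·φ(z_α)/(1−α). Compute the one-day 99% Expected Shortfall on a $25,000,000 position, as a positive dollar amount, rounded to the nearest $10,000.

Tail multiplier: φ(z)/(1−α) = 0.026674 / 0.01 = 2.667.
ES = −(0.06%) + 3.095% × 2.667 = 8.194%.
On $25,000,000: 0.08194 × $25,000,000 = $2,048,500.

$2,050,000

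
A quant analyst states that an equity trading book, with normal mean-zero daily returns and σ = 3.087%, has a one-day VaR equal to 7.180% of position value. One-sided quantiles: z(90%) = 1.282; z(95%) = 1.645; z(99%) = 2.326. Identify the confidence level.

Implied z = VaR/σ = 7.180 / 3.087 = 2.326.
This matches z(99%) = 2.326.

99%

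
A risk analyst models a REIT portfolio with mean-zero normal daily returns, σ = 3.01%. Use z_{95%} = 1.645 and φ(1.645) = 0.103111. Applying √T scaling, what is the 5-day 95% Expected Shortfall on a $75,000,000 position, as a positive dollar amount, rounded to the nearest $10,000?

σ_{5d} = 3.01% × √5 = 6.731%.
ES multiplier = φ(z)/(1−α) = 0.103111/0.05 = 2.062.
ES = 6.731% × 2.062 = 13.879%; on $75,000,000: $10,409,250.

$10,410,000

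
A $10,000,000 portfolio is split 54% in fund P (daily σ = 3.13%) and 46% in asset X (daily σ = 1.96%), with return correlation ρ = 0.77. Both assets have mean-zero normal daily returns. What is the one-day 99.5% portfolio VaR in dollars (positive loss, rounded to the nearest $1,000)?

σ_p² = 0.54²·3.13² + 0.46²·1.96² + 2·0.77·0.54·0.46·3.13·1.96 = 6.0164 (%²).
σ_p = √6.0164 = 2.453%.
At 99.5%, z = 2.576.
VaR = 2.576 × 2.453% = 6.319%; on $10,000,000 that is $631,900.

$632,000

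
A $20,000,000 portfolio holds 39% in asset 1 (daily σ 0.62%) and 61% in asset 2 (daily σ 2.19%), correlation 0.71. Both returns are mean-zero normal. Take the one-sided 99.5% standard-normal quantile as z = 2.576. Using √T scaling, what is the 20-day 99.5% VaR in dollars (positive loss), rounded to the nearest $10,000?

σ_p = √(0.39²·0.62² + 0.61²·2.19² + 2·0.71·0.39·0.61·0.62·2.19) = 1.517%.
σ_{20d} = 1.517% × √20 = 6.784%.
VaR = 2.576 × 6.784% = 17.476%; on $20,000,000 that is $3,495,200.

$3,500,000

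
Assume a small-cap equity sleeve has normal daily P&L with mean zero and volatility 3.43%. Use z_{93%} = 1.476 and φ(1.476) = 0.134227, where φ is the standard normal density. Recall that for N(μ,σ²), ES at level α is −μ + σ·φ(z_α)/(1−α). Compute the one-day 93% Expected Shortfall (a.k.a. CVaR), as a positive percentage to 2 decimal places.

6.58%

Tail multiplier: φ(z)/(1−α) = 0.134227 / 0.07 = 1.918.
ES = 3.43% × 1.918 = 6.579%.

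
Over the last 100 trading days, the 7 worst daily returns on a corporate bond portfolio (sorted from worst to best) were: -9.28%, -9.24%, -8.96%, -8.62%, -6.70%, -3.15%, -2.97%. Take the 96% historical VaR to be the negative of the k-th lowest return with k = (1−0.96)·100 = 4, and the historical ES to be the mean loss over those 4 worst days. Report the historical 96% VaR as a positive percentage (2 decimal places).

8.62%

k = 4; the 4th lowest return is -8.62%, so VaR = 8.62%.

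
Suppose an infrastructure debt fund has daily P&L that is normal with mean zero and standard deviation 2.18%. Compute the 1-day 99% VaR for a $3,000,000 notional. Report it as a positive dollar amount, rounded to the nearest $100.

$152,100

At 99% one-sided, z = 2.326.
VaR = z·σ = 2.326 × 2.18% = 5.071%.
On $3,000,000: 0.05071 × $3,000,000 = $152,130.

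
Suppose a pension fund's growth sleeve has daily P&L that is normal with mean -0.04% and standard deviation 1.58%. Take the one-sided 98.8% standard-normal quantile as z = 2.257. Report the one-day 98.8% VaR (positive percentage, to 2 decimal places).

3.61%

VaR = −μ + z·σ = −(-0.04%) + 2.257 × 1.58% = 3.606%.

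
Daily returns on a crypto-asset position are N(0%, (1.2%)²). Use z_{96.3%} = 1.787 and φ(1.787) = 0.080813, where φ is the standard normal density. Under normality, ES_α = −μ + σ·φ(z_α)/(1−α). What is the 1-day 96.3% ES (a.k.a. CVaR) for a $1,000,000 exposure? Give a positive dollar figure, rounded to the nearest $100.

Tail multiplier: φ(z)/(1−α) = 0.080813 / 0.037 = 2.184.
ES = 1.2% × 2.184 = 2.621%.
On $1,000,000: 0.02621 × $1,000,000 = $26,210.

$26,200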